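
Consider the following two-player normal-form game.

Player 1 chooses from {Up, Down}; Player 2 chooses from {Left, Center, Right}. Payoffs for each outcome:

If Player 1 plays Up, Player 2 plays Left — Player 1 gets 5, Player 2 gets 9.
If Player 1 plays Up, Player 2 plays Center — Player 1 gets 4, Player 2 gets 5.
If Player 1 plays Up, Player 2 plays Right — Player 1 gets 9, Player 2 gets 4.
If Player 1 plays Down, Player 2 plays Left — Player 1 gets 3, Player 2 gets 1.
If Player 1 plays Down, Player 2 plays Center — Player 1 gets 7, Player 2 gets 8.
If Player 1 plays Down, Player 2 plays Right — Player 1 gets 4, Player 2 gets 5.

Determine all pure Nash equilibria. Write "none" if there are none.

The pure Nash equilibria are (Up, Left) and (Down, Center).

Player 1 against Left: payoffs 5, 3 → best response Up.
Player 1 against Center: payoffs 4, 7 → best response Down.
Player 1 against Right: payoffs 9, 4 → best response Up.
Player 2 against Up: payoffs 9, 5, 4 → best response Left.
Player 2 against Down: payoffs 1, 8, 5 → best response Center.
Mutual best responses: (Up, Left); (Down, Center).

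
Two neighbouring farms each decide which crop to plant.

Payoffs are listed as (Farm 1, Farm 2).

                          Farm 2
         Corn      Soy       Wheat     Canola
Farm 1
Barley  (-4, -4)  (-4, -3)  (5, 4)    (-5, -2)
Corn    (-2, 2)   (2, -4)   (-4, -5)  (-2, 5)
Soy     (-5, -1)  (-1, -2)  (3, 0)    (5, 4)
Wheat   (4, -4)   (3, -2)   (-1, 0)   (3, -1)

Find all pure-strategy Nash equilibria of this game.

(Barley, Wheat); (Soy, Canola)

Farm 1 against Corn: payoffs -4, -2, -5, 4 → best response Wheat.
Farm 1 against Soy: payoffs -4, 2, -1, 3 → best response Wheat.
Farm 1 against Wheat: payoffs 5, -4, 3, -1 → best response Barley.
Farm 1 against Canola: payoffs -5, -2, 5, 3 → best response Soy.
Farm 2 against Barley: payoffs -4, -3, 4, -2 → best response Wheat.
Farm 2 against Corn: payoffs 2, -4, -5, 5 → best response Canola.
Farm 2 against Soy: payoffs -1, -2, 0, 4 → best response Canola.
Farm 2 against Wheat: payoffs -4, -2, 0, -1 → best response Wheat.
Mutual best responses: (Barley, Wheat); (Soy, Canola).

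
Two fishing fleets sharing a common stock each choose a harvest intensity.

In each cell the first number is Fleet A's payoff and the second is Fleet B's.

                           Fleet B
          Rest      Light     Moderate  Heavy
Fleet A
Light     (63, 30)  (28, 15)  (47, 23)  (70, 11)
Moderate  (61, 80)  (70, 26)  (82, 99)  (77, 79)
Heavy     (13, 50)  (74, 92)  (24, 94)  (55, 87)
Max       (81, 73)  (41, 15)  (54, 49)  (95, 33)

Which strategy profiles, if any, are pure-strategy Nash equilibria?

(Light, Rest): Fleet A can switch to Max (63 → 81). Not NE.
(Light, Light): Fleet A can switch to Moderate (28 → 70). Not NE.
(Light, Moderate): Fleet A can switch to Moderate (47 → 82). Not NE.
(Light, Heavy): Fleet A can switch to Moderate (70 → 77). Not NE.
(Moderate, Rest): Fleet A can switch to Light (61 → 63). Not NE.
(Moderate, Light): Fleet A can switch to Heavy (70 → 74). Not NE.
(Moderate, Moderate): Fleet A gets 82, best alternative 54; Fleet B gets 99, best alternative 80. No profitable deviation — NE.
(Moderate, Heavy): Fleet A can switch to Max (77 → 95). Not NE.
(Heavy, Rest): Fleet A can switch to Light (13 → 63). Not NE.
(Max, Rest): Fleet A gets 81, best alternative 63; Fleet B gets 73, best alternative 49. No profitable deviation — NE.
(The remaining 6 profiles each have a profitable deviation by the same check.)

(Moderate, Moderate), (Max, Rest)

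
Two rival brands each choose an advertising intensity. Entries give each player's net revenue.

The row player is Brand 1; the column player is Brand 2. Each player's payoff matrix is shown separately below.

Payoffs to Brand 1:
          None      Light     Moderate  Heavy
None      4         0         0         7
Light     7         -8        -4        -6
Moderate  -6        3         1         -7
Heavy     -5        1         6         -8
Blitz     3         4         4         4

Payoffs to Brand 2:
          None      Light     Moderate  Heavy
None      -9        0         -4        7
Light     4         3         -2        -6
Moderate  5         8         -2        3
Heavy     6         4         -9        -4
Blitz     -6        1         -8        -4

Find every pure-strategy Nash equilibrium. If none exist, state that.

Brand 1 against None: payoffs 4, 7, -6, -5, 3 → best response Light.
Brand 1 against Light: payoffs 0, -8, 3, 1, 4 → best response Blitz.
Brand 1 against Moderate: payoffs 0, -4, 1, 6, 4 → best response Heavy.
Brand 1 against Heavy: payoffs 7, -6, -7, -8, 4 → best response None.
Brand 2 against None: payoffs -9, 0, -4, 7 → best response Heavy.
Brand 2 against Light: payoffs 4, 3, -2, -6 → best response None.
Brand 2 against Moderate: payoffs 5, 8, -2, 3 → best response Light.
Brand 2 against Heavy: payoffs 6, 4, -9, -4 → best response None.
Brand 2 against Blitz: payoffs -6, 1, -8, -4 → best response Light.
Mutual best responses: (None, Heavy); (Light, None); (Blitz, Light).

The pure Nash equilibria are (None, Heavy) and (Light, None) and (Blitz, Light).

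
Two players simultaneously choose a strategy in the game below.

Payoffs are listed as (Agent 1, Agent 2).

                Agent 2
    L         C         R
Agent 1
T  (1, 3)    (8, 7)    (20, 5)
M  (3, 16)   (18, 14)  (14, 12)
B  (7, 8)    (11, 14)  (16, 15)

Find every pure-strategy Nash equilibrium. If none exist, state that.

No pure-strategy Nash equilibrium.

Agent 1 against L: payoffs 1, 3, 7 → best response B.
Agent 1 against C: payoffs 8, 18, 11 → best response M.
Agent 1 against R: payoffs 20, 14, 16 → best response T.
Agent 2 against T: payoffs 3, 7, 5 → best response C.
Agent 2 against M: payoffs 16, 14, 12 → best response L.
Agent 2 against B: payoffs 8, 14, 15 → best response R.
No profile is a mutual best response for all players.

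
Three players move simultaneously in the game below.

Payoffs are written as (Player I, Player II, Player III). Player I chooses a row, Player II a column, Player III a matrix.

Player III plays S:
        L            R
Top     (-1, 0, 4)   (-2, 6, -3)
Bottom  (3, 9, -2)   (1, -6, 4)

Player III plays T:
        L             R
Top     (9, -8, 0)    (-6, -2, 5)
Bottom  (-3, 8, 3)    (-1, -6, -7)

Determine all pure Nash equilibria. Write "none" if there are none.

none

Player I against (L, S): payoffs -1, 3 → best response Bottom.
Player I against (L, T): payoffs 9, -3 → best response Top.
Player I against (R, S): payoffs -2, 1 → best response Bottom.
Player I against (R, T): payoffs -6, -1 → best response Bottom.
Player II against (Top, S): payoffs 0, 6 → best response R.
Player II against (Top, T): payoffs -8, -2 → best response R.
Player II against (Bottom, S): payoffs 9, -6 → best response L.
Player II against (Bottom, T): payoffs 8, -6 → best response L.
Player III against (Top, L): payoffs 4, 0 → best response S.
Player III against (Top, R): payoffs -3, 5 → best response T.
Player III against (Bottom, L): payoffs -2, 3 → best response T.
Player III against (Bottom, R): payoffs 4, -7 → best response S.
No profile is a mutual best response for all players.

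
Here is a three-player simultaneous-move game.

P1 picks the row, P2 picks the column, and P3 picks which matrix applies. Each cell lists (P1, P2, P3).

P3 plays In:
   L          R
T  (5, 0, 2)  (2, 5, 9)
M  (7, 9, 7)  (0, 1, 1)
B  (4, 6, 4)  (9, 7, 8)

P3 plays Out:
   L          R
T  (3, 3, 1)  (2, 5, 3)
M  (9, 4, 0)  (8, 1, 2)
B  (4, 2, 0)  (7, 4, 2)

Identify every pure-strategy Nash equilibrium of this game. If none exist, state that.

Pure-strategy Nash equilibria: (M, L, In) and (B, R, In)

P1 against (L, In): payoffs 5, 7, 4 → best response M.
P1 against (L, Out): payoffs 3, 9, 4 → best response M.
P1 against (R, In): payoffs 2, 0, 9 → best response B.
P1 against (R, Out): payoffs 2, 8, 7 → best response M.
P2 against (T, In): payoffs 0, 5 → best response R.
P2 against (T, Out): payoffs 3, 5 → best response R.
P2 against (M, In): payoffs 9, 1 → best response L.
P2 against (M, Out): payoffs 4, 1 → best response L.
P2 against (B, In): payoffs 6, 7 → best response R.
P2 against (B, Out): payoffs 2, 4 → best response R.
P3 against (T, L): payoffs 2, 1 → best response In.
P3 against (T, R): payoffs 9, 3 → best response In.
P3 against (M, L): payoffs 7, 0 → best response In.
P3 against (M, R): payoffs 1, 2 → best response Out.
P3 against (B, L): payoffs 4, 0 → best response In.
P3 against (B, R): payoffs 8, 2 → best response In.
Mutual best responses: (M, L, In); (B, R, In).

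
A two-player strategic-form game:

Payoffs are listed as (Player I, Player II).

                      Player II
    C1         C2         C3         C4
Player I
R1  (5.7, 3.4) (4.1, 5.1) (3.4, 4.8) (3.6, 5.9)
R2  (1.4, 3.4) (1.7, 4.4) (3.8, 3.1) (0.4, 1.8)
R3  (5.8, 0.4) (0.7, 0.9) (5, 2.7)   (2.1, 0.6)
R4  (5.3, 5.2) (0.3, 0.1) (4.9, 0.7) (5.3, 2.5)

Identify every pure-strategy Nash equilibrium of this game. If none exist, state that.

(R3, C3)

Player I against C1: payoffs 5.7, 1.4, 5.8, 5.3 → best response R3.
Player I against C2: payoffs 4.1, 1.7, 0.7, 0.3 → best response R1.
Player I against C3: payoffs 3.4, 3.8, 5, 4.9 → best response R3.
Player I against C4: payoffs 3.6, 0.4, 2.1, 5.3 → best response R4.
Player II against R1: payoffs 3.4, 5.1, 4.8, 5.9 → best response C4.
Player II against R2: payoffs 3.4, 4.4, 3.1, 1.8 → best response C2.
Player II against R3: payoffs 0.4, 0.9, 2.7, 0.6 → best response C3.
Player II against R4: payoffs 5.2, 0.1, 0.7, 2.5 → best response C1.
Mutual best responses: (R3, C3).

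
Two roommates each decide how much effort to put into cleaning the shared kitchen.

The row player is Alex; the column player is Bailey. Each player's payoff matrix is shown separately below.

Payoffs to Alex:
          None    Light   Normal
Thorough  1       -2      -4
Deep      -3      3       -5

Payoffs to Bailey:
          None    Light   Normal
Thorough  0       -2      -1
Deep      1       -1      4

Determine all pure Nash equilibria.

(Thorough, None)

(Thorough, None): Alex gets 1, best alternative -3; Bailey gets 0, best alternative -1. No profitable deviation — NE.
(Thorough, Light): Alex can switch to Deep (-2 → 3). Not NE.
(Thorough, Normal): Bailey can switch to None (-1 → 0). Not NE.
(Deep, None): Alex can switch to Thorough (-3 → 1). Not NE.
(Deep, Light): Bailey can switch to None (-1 → 1). Not NE.
(Deep, Normal): Alex can switch to Thorough (-5 → -4). Not NE.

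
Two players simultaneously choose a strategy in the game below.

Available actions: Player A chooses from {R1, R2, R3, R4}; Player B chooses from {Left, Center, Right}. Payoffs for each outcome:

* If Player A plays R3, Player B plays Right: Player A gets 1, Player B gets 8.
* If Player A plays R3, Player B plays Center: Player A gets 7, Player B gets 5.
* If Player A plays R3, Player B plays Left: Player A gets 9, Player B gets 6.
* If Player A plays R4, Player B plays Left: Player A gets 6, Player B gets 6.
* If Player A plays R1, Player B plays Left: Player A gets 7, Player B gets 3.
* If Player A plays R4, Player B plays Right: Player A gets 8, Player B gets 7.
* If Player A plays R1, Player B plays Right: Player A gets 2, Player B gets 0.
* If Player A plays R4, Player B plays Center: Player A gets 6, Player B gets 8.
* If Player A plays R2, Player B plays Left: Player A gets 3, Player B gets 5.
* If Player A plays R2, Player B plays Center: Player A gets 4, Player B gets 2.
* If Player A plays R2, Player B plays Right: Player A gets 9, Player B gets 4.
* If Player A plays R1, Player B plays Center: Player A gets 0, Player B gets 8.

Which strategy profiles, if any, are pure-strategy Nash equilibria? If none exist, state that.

Check each profile: it is a Nash equilibrium iff no player can strictly gain by switching unilaterally.
(R1, Left): Player A can switch to R3 (7 → 9). Not NE.
(R1, Center): Player A can switch to R2 (0 → 4). Not NE.
(R1, Right): Player A can switch to R2 (2 → 9). Not NE.
(R2, Left): Player A can switch to R1 (3 → 7). Not NE.
(R2, Center): Player A can switch to R3 (4 → 7). Not NE.
(R2, Right): Player B can switch to Left (4 → 5). Not NE.
(R3, Left): Player B can switch to Right (6 → 8). Not NE.
(R3, Center): Player B can switch to Left (5 → 6). Not NE.
(R3, Right): Player A can switch to R1 (1 → 2). Not NE.
(R4, Left): Player A can switch to R1 (6 → 7). Not NE.
(The remaining 2 profiles each have a profitable deviation by the same check.)

There is no pure-strategy Nash equilibrium.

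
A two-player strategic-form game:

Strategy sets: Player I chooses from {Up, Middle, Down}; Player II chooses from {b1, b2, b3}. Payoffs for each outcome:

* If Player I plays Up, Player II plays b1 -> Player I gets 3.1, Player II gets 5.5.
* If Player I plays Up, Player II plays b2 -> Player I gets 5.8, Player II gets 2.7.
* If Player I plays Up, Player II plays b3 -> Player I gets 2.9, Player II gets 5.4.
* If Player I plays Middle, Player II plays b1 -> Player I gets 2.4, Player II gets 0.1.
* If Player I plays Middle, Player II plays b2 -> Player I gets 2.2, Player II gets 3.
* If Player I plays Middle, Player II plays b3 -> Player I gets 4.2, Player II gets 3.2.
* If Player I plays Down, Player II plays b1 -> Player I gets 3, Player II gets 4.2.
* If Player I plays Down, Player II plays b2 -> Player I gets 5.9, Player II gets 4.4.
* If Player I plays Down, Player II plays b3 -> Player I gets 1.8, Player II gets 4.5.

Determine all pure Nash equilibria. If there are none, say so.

Pure-strategy Nash equilibria: (Up, b1); (Middle, b3)

Check each profile: it is a Nash equilibrium iff no player can strictly gain by switching unilaterally.
(Up, b1): Player I gets 3.1, best alternative 3; Player II gets 5.5, best alternative 5.4. No profitable deviation — NE.
(Up, b2): Player I can switch to Down (5.8 → 5.9). Not NE.
(Up, b3): Player I can switch to Middle (2.9 → 4.2). Not NE.
(Middle, b1): Player I can switch to Up (2.4 → 3.1). Not NE.
(Middle, b2): Player I can switch to Up (2.2 → 5.8). Not NE.
(Middle, b3): Player I gets 4.2, best alternative 2.9; Player II gets 3.2, best alternative 3. No profitable deviation — NE.
(Down, b1): Player I can switch to Up (3 → 3.1). Not NE.
(Down, b2): Player II can switch to b3 (4.4 → 4.5). Not NE.
(Down, b3): Player I can switch to Up (1.8 → 2.9). Not NE.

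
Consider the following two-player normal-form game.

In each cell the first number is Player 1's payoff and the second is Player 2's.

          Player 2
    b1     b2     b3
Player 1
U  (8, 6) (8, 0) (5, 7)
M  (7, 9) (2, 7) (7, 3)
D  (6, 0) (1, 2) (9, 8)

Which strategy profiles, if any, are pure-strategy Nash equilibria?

Pure NE: (D, b3)

(U, b1): Player 2 can switch to b3 (6 → 7). Not NE.
(U, b2): Player 2 can switch to b1 (0 → 6). Not NE.
(U, b3): Player 1 can switch to M (5 → 7). Not NE.
(M, b1): Player 1 can switch to U (7 → 8). Not NE.
(M, b2): Player 1 can switch to U (2 → 8). Not NE.
(M, b3): Player 1 can switch to D (7 → 9). Not NE.
(D, b1): Player 1 can switch to U (6 → 8). Not NE.
(D, b2): Player 1 can switch to U (1 → 8). Not NE.
(D, b3): Player 1 gets 9, best alternative 7; Player 2 gets 8, best alternative 2. No profitable deviation — NE.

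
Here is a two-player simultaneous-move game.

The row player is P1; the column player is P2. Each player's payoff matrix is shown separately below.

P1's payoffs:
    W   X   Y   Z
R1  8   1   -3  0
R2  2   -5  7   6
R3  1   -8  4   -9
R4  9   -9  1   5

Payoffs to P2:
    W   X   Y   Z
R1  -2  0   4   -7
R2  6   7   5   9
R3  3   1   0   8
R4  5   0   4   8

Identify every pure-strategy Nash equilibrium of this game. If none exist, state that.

For each player, find the best response to each opponent profile; mutual best responses are the pure NE.
P1 against W: payoffs 8, 2, 1, 9 → best response R4.
P1 against X: payoffs 1, -5, -8, -9 → best response R1.
P1 against Y: payoffs -3, 7, 4, 1 → best response R2.
P1 against Z: payoffs 0, 6, -9, 5 → best response R2.
P2 against R1: payoffs -2, 0, 4, -7 → best response Y.
P2 against R2: payoffs 6, 7, 5, 9 → best response Z.
P2 against R3: payoffs 3, 1, 0, 8 → best response Z.
P2 against R4: payoffs 5, 0, 4, 8 → best response Z.
Mutual best responses: (R2, Z).

The unique pure-strategy Nash equilibrium is (R2, Z).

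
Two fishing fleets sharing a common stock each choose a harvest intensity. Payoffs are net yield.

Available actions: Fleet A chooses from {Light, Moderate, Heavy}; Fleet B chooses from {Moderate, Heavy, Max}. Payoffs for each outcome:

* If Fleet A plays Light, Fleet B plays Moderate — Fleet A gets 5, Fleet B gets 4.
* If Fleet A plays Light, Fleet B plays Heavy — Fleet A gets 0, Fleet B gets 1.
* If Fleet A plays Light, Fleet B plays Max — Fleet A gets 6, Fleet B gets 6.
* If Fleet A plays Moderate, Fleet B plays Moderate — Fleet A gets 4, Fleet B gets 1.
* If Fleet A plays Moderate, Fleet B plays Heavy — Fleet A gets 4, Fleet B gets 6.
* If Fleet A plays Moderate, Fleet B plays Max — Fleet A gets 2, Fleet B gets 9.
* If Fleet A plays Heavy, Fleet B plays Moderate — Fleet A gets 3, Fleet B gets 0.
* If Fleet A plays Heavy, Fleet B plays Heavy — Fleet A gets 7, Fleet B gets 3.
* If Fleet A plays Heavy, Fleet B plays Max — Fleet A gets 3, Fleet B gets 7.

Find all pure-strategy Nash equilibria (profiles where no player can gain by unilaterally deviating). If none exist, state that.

(Light, Moderate): Fleet B can switch to Max (4 → 6). Not NE.
(Light, Heavy): Fleet A can switch to Moderate (0 → 4). Not NE.
(Light, Max): Fleet A gets 6, best alternative 3; Fleet B gets 6, best alternative 4. No profitable deviation — NE.
(Moderate, Moderate): Fleet A can switch to Light (4 → 5). Not NE.
(Moderate, Heavy): Fleet A can switch to Heavy (4 → 7). Not NE.
(Moderate, Max): Fleet A can switch to Light (2 → 6). Not NE.
(Heavy, Moderate): Fleet A can switch to Light (3 → 5). Not NE.
(The remaining 2 profiles each have a profitable deviation by the same check.)

Pure NE: (Light, Max)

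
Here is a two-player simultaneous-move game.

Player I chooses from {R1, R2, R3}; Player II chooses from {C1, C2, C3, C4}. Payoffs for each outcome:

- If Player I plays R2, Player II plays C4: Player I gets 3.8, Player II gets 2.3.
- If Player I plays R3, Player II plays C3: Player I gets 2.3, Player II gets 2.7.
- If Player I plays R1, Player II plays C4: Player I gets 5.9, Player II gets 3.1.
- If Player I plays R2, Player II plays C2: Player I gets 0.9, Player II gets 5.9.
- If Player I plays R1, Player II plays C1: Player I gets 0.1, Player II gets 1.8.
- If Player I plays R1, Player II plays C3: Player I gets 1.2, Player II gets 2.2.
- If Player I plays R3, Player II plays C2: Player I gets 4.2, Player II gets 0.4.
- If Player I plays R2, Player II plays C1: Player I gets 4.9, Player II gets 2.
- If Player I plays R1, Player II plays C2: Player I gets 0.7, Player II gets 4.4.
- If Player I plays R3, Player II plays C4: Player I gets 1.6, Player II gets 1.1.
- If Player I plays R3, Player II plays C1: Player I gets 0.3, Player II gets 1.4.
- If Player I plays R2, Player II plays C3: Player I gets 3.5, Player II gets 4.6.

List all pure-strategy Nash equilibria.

This game has no pure Nash equilibrium.

Mark each player's best response to every combination of opponents' strategies; a profile where every player is best-responding is a pure Nash equilibrium.
Player I against C1: payoffs 0.1, 4.9, 0.3 → best response R2.
Player I against C2: payoffs 0.7, 0.9, 4.2 → best response R3.
Player I against C3: payoffs 1.2, 3.5, 2.3 → best response R2.
Player I against C4: payoffs 5.9, 3.8, 1.6 → best response R1.
Player II against R1: payoffs 1.8, 4.4, 2.2, 3.1 → best response C2.
Player II against R2: payoffs 2, 5.9, 4.6, 2.3 → best response C2.
Player II against R3: payoffs 1.4, 0.4, 2.7, 1.1 → best response C3.
No profile is a mutual best response for all players.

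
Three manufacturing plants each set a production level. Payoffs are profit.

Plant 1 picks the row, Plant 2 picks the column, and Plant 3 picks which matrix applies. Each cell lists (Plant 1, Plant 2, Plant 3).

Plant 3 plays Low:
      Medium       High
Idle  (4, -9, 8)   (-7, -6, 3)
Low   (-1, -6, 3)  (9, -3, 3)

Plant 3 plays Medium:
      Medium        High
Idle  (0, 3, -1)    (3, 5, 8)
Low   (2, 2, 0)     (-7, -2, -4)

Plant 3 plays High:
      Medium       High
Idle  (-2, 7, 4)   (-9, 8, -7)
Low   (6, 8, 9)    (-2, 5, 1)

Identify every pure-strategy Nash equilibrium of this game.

(Idle, Medium, Low): Plant 2 can switch to High (-9 → -6). Not NE.
(Idle, Medium, Medium): Plant 1 can switch to Low (0 → 2). Not NE.
(Idle, Medium, High): Plant 1 can switch to Low (-2 → 6). Not NE.
(Idle, High, Low): Plant 1 can switch to Low (-7 → 9). Not NE.
(Idle, High, Medium): Plant 1 gets 3, best alternative -7; Plant 2 gets 5, best alternative 3; Plant 3 gets 8, best alternative 3. No profitable deviation — NE.
(Idle, High, High): Plant 1 can switch to Low (-9 → -2). Not NE.
(Low, Medium, Low): Plant 1 can switch to Idle (-1 → 4). Not NE.
(Low, Medium, Medium): Plant 3 can switch to Low (0 → 3). Not NE.
(Low, Medium, High): Plant 1 gets 6, best alternative -2; Plant 2 gets 8, best alternative 5; Plant 3 gets 9, best alternative 3. No profitable deviation — NE.
(Low, High, Low): Plant 1 gets 9, best alternative -7; Plant 2 gets -3, best alternative -6; Plant 3 gets 3, best alternative 1. No profitable deviation — NE.
(Low, High, Medium): Plant 1 can switch to Idle (-7 → 3). Not NE.
(The remaining 1 profile has a profitable deviation by the same check.)

Pure-strategy Nash equilibria: (Idle, High, Medium); (Low, Medium, High); (Low, High, Low)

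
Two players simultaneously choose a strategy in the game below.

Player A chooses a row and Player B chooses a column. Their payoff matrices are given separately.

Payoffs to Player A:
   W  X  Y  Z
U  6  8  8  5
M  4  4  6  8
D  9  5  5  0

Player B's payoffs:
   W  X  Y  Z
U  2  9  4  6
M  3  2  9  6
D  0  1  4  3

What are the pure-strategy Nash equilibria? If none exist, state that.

(U, X)

(U, W): Player A can switch to D (6 → 9). Not NE.
(U, X): Player A gets 8, best alternative 5; Player B gets 9, best alternative 6. No profitable deviation — NE.
(U, Y): Player B can switch to X (4 → 9). Not NE.
(U, Z): Player A can switch to M (5 → 8). Not NE.
(M, W): Player A can switch to U (4 → 6). Not NE.
(M, X): Player A can switch to U (4 → 8). Not NE.
(M, Y): Player A can switch to U (6 → 8). Not NE.
(M, Z): Player B can switch to Y (6 → 9). Not NE.
(D, W): Player B can switch to X (0 → 1). Not NE.
(D, X): Player A can switch to U (5 → 8). Not NE.
(D, Y): Player A can switch to U (5 → 8). Not NE.
(The remaining 1 profile has a profitable deviation by the same check.)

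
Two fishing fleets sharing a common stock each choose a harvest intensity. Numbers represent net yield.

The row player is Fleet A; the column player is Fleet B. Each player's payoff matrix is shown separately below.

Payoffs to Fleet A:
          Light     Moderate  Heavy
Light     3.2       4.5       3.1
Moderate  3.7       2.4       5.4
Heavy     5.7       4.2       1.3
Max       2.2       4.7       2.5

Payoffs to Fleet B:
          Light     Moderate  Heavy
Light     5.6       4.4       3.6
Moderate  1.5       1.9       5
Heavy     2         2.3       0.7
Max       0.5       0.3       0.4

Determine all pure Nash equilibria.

The unique pure-strategy Nash equilibrium is (Moderate, Heavy).

Fleet A against Light: payoffs 3.2, 3.7, 5.7, 2.2 → best response Heavy.
Fleet A against Moderate: payoffs 4.5, 2.4, 4.2, 4.7 → best response Max.
Fleet A against Heavy: payoffs 3.1, 5.4, 1.3, 2.5 → best response Moderate.
Fleet B against Light: payoffs 5.6, 4.4, 3.6 → best response Light.
Fleet B against Moderate: payoffs 1.5, 1.9, 5 → best response Heavy.
Fleet B against Heavy: payoffs 2, 2.3, 0.7 → best response Moderate.
Fleet B against Max: payoffs 0.5, 0.3, 0.4 → best response Light.
Mutual best responses: (Moderate, Heavy).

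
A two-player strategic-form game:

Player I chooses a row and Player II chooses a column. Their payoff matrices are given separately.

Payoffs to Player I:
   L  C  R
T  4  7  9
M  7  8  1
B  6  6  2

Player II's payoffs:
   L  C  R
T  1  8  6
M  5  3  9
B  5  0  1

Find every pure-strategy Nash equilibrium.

No pure-strategy Nash equilibrium.

Mark each player's best response to every combination of opponents' strategies; a profile where every player is best-responding is a pure Nash equilibrium.
Player I against L: payoffs 4, 7, 6 → best response M.
Player I against C: payoffs 7, 8, 6 → best response M.
Player I against R: payoffs 9, 1, 2 → best response T.
Player II against T: payoffs 1, 8, 6 → best response C.
Player II against M: payoffs 5, 3, 9 → best response R.
Player II against B: payoffs 5, 0, 1 → best response L.
No profile is a mutual best response for all players.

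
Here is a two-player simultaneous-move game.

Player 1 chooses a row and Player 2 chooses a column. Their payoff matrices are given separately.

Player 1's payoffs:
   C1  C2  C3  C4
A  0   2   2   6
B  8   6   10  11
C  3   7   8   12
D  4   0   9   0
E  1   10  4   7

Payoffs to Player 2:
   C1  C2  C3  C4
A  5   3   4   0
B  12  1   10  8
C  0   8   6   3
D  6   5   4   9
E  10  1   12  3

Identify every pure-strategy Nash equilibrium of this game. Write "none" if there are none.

(B, C1)

Mark each player's best response to every combination of opponents' strategies; a profile where every player is best-responding is a pure Nash equilibrium.
Player 1 against C1: payoffs 0, 8, 3, 4, 1 → best response B.
Player 1 against C2: payoffs 2, 6, 7, 0, 10 → best response E.
Player 1 against C3: payoffs 2, 10, 8, 9, 4 → best response B.
Player 1 against C4: payoffs 6, 11, 12, 0, 7 → best response C.
Player 2 against A: payoffs 5, 3, 4, 0 → best response C1.
Player 2 against B: payoffs 12, 1, 10, 8 → best response C1.
Player 2 against C: payoffs 0, 8, 6, 3 → best response C2.
Player 2 against D: payoffs 6, 5, 4, 9 → best response C4.
Player 2 against E: payoffs 10, 1, 12, 3 → best response C3.
Mutual best responses: (B, C1).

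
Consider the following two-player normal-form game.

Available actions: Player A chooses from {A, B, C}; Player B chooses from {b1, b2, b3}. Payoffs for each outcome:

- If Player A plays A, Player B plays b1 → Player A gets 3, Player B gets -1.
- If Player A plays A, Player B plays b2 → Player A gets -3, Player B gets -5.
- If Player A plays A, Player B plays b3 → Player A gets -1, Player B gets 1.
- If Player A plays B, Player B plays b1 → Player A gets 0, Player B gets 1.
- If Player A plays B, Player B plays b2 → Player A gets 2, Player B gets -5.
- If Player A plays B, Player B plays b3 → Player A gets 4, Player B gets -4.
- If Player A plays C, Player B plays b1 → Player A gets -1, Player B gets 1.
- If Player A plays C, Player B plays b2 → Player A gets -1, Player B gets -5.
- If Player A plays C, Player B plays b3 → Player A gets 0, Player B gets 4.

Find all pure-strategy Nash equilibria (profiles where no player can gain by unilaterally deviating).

(A, b1): Player B can switch to b3 (-1 → 1). Not NE.
(A, b2): Player A can switch to B (-3 → 2). Not NE.
(A, b3): Player A can switch to B (-1 → 4). Not NE.
(B, b1): Player A can switch to A (0 → 3). Not NE.
(B, b2): Player B can switch to b1 (-5 → 1). Not NE.
(B, b3): Player B can switch to b1 (-4 → 1). Not NE.
(C, b1): Player A can switch to A (-1 → 3). Not NE.
(C, b2): Player A can switch to B (-1 → 2). Not NE.
(C, b3): Player A can switch to B (0 → 4). Not NE.

none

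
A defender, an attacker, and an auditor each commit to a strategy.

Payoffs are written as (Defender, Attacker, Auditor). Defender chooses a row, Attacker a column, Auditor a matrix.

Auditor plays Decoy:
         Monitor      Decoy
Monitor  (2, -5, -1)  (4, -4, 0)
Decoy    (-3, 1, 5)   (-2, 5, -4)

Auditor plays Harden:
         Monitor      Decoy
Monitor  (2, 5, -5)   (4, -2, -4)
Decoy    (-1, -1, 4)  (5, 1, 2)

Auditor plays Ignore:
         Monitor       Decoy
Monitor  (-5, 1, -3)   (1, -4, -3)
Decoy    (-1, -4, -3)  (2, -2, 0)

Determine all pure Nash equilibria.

(Monitor, Monitor, Decoy): Attacker can switch to Decoy (-5 → -4). Not NE.
(Monitor, Monitor, Harden): Auditor can switch to Decoy (-5 → -1). Not NE.
(Monitor, Monitor, Ignore): Defender can switch to Decoy (-5 → -1). Not NE.
(Monitor, Decoy, Decoy): Defender gets 4, best alternative -2; Attacker gets -4, best alternative -5; Auditor gets 0, best alternative -3. No profitable deviation — NE.
(Monitor, Decoy, Harden): Defender can switch to Decoy (4 → 5). Not NE.
(Monitor, Decoy, Ignore): Defender can switch to Decoy (1 → 2). Not NE.
(Decoy, Monitor, Decoy): Defender can switch to Monitor (-3 → 2). Not NE.
(Decoy, Monitor, Harden): Defender can switch to Monitor (-1 → 2). Not NE.
(Decoy, Monitor, Ignore): Attacker can switch to Decoy (-4 → -2). Not NE.
(Decoy, Decoy, Decoy): Defender can switch to Monitor (-2 → 4). Not NE.
(Decoy, Decoy, Harden): Defender gets 5, best alternative 4; Attacker gets 1, best alternative -1; Auditor gets 2, best alternative 0. No profitable deviation — NE.
(Decoy, Decoy, Ignore): Auditor can switch to Harden (0 → 2). Not NE.

(Monitor, Decoy, Decoy) and (Decoy, Decoy, Harden)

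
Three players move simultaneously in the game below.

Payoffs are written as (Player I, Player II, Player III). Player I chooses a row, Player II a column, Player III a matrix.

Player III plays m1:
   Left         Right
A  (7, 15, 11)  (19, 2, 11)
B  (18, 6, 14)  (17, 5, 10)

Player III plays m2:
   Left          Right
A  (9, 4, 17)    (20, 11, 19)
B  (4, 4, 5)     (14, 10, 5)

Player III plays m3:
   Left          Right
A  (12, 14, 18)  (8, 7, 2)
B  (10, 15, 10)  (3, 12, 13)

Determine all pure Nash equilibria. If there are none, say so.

(A, Left, m1): Player I can switch to B (7 → 18). Not NE.
(A, Left, m2): Player II can switch to Right (4 → 11). Not NE.
(A, Left, m3): Player I gets 12, best alternative 10; Player II gets 14, best alternative 7; Player III gets 18, best alternative 17. No profitable deviation — NE.
(A, Right, m1): Player II can switch to Left (2 → 15). Not NE.
(A, Right, m2): Player I gets 20, best alternative 14; Player II gets 11, best alternative 4; Player III gets 19, best alternative 11. No profitable deviation — NE.
(A, Right, m3): Player II can switch to Left (7 → 14). Not NE.
(B, Left, m1): Player I gets 18, best alternative 7; Player II gets 6, best alternative 5; Player III gets 14, best alternative 10. No profitable deviation — NE.
(B, Left, m2): Player I can switch to A (4 → 9). Not NE.
(B, Left, m3): Player I can switch to A (10 → 12). Not NE.
(B, Right, m1): Player I can switch to A (17 → 19). Not NE.
(B, Right, m2): Player I can switch to A (14 → 20). Not NE.
(The remaining 1 profile has a profitable deviation by the same check.)

(A, Left, m3); (A, Right, m2); (B, Left, m1)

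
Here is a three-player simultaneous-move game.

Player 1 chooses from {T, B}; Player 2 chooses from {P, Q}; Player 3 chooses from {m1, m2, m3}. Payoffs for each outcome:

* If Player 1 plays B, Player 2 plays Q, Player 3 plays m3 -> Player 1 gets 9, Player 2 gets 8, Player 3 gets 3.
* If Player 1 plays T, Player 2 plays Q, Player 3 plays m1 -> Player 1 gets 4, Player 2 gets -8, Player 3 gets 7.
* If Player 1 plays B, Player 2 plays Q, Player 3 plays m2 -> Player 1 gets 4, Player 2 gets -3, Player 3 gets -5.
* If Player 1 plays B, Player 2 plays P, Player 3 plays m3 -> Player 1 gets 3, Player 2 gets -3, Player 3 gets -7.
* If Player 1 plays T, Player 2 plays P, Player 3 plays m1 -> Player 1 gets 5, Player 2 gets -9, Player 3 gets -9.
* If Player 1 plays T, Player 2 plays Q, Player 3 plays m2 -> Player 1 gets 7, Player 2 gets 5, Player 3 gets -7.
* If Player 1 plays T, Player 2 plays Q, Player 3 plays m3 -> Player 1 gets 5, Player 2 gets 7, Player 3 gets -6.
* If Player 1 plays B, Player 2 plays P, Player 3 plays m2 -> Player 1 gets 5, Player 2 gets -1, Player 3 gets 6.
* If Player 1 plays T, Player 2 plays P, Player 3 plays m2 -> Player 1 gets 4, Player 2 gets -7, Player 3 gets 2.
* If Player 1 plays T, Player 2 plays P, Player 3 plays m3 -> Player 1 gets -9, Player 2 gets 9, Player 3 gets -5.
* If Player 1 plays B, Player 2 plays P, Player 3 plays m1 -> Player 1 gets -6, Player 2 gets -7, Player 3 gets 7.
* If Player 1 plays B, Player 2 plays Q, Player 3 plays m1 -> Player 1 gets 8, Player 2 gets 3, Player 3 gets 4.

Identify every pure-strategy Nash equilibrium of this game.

The unique pure-strategy Nash equilibrium is (B, Q, m1).

(T, P, m1): Player 2 can switch to Q (-9 → -8). Not NE.
(T, P, m2): Player 1 can switch to B (4 → 5). Not NE.
(T, P, m3): Player 1 can switch to B (-9 → 3). Not NE.
(T, Q, m1): Player 1 can switch to B (4 → 8). Not NE.
(T, Q, m2): Player 3 can switch to m1 (-7 → 7). Not NE.
(T, Q, m3): Player 1 can switch to B (5 → 9). Not NE.
(B, Q, m1): Player 1 gets 8, best alternative 4; Player 2 gets 3, best alternative -7; Player 3 gets 4, best alternative 3. No profitable deviation — NE.
(The remaining 5 profiles each have a profitable deviation by the same check.)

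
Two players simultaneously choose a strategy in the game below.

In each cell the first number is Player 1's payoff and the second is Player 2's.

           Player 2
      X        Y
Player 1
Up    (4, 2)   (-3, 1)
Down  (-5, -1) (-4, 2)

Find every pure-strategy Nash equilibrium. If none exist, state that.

The unique pure-strategy Nash equilibrium is (Up, X).

For each player, find the best response to each opponent profile; mutual best responses are the pure NE.
Player 1 against X: payoffs 4, -5 → best response Up.
Player 1 against Y: payoffs -3, -4 → best response Up.
Player 2 against Up: payoffs 2, 1 → best response X.
Player 2 against Down: payoffs -1, 2 → best response Y.
Mutual best responses: (Up, X).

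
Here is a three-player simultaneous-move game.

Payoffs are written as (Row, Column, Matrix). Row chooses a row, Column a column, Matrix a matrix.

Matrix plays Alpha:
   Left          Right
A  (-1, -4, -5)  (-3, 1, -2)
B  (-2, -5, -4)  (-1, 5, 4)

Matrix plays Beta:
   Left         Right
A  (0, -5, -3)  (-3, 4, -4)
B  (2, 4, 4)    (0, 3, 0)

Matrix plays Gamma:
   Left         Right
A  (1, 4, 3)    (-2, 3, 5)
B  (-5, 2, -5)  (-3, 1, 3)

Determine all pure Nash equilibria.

The pure Nash equilibria are (A, Left, Gamma); (B, Left, Beta); (B, Right, Alpha).

Row against (Left, Alpha): payoffs -1, -2 → best response A.
Row against (Left, Beta): payoffs 0, 2 → best response B.
Row against (Left, Gamma): payoffs 1, -5 → best response A.
Row against (Right, Alpha): payoffs -3, -1 → best response B.
Row against (Right, Beta): payoffs -3, 0 → best response B.
Row against (Right, Gamma): payoffs -2, -3 → best response A.
Column against (A, Alpha): payoffs -4, 1 → best response Right.
Column against (A, Beta): payoffs -5, 4 → best response Right.
Column against (A, Gamma): payoffs 4, 3 → best response Left.
Column against (B, Alpha): payoffs -5, 5 → best response Right.
Column against (B, Beta): payoffs 4, 3 → best response Left.
Column against (B, Gamma): payoffs 2, 1 → best response Left.
Matrix against (A, Left): payoffs -5, -3, 3 → best response Gamma.
Matrix against (A, Right): payoffs -2, -4, 5 → best response Gamma.
Matrix against (B, Left): payoffs -4, 4, -5 → best response Beta.
Matrix against (B, Right): payoffs 4, 0, 3 → best response Alpha.
Mutual best responses: (A, Left, Gamma); (B, Left, Beta); (B, Right, Alpha).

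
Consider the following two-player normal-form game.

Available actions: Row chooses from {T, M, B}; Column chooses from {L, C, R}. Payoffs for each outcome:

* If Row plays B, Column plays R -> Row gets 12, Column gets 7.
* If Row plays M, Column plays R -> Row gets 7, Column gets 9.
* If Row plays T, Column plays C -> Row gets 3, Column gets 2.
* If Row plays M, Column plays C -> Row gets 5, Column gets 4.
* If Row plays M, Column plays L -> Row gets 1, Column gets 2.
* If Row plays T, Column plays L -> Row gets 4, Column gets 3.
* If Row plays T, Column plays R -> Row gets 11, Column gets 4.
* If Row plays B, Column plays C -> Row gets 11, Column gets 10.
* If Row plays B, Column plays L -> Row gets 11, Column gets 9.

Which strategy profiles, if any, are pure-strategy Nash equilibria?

Pure NE: (B, C)

(T, L): Row can switch to B (4 → 11). Not NE.
(T, C): Row can switch to M (3 → 5). Not NE.
(T, R): Row can switch to B (11 → 12). Not NE.
(M, L): Row can switch to T (1 → 4). Not NE.
(M, C): Row can switch to B (5 → 11). Not NE.
(M, R): Row can switch to T (7 → 11). Not NE.
(B, C): Row gets 11, best alternative 5; Column gets 10, best alternative 9. No profitable deviation — NE.
(The remaining 2 profiles each have a profitable deviation by the same check.)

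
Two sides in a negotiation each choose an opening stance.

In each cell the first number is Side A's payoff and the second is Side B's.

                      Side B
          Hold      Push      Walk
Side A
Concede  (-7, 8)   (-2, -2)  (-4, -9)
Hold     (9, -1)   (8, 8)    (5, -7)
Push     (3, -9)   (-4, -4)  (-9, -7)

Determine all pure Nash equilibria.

Pure NE: (Hold, Push)

For each strategy profile, look for a profitable unilateral deviation.
(Concede, Hold): Side A can switch to Hold (-7 → 9). Not NE.
(Concede, Push): Side A can switch to Hold (-2 → 8). Not NE.
(Concede, Walk): Side A can switch to Hold (-4 → 5). Not NE.
(Hold, Hold): Side B can switch to Push (-1 → 8). Not NE.
(Hold, Push): Side A gets 8, best alternative -2; Side B gets 8, best alternative -1. No profitable deviation — NE.
(Hold, Walk): Side B can switch to Hold (-7 → -1). Not NE.
(Push, Hold): Side A can switch to Hold (3 → 9). Not NE.
(Push, Push): Side A can switch to Concede (-4 → -2). Not NE.
(Push, Walk): Side A can switch to Concede (-9 → -4). Not NE.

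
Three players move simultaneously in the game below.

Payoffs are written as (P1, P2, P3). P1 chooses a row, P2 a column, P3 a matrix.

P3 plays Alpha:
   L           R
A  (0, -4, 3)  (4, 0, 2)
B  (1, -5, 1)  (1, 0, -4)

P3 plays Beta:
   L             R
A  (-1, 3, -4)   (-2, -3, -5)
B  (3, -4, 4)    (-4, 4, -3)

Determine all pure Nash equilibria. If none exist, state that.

(A, L, Alpha): P1 can switch to B (0 → 1). Not NE.
(A, L, Beta): P1 can switch to B (-1 → 3). Not NE.
(A, R, Alpha): P1 gets 4, best alternative 1; P2 gets 0, best alternative -4; P3 gets 2, best alternative -5. No profitable deviation — NE.
(A, R, Beta): P2 can switch to L (-3 → 3). Not NE.
(B, L, Alpha): P2 can switch to R (-5 → 0). Not NE.
(B, L, Beta): P2 can switch to R (-4 → 4). Not NE.
(B, R, Alpha): P1 can switch to A (1 → 4). Not NE.
(B, R, Beta): P1 can switch to A (-4 → -2). Not NE.

(A, R, Alpha)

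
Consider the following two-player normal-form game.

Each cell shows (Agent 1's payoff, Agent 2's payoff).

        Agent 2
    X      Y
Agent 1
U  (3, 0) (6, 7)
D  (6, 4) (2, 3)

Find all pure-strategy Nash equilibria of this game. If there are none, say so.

Agent 1 against X: payoffs 3, 6 → best response D.
Agent 1 against Y: payoffs 6, 2 → best response U.
Agent 2 against U: payoffs 0, 7 → best response Y.
Agent 2 against D: payoffs 4, 3 → best response X.
Mutual best responses: (U, Y); (D, X).

(U, Y) and (D, X)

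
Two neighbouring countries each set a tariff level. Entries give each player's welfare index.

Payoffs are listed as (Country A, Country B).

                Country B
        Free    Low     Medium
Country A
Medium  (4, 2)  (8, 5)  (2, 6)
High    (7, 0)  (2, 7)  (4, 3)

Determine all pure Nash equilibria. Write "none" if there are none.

(Medium, Free): Country A can switch to High (4 → 7). Not NE.
(Medium, Low): Country B can switch to Medium (5 → 6). Not NE.
(Medium, Medium): Country A can switch to High (2 → 4). Not NE.
(High, Free): Country B can switch to Low (0 → 7). Not NE.
(High, Low): Country A can switch to Medium (2 → 8). Not NE.
(High, Medium): Country B can switch to Low (3 → 7). Not NE.

This game has no pure Nash equilibrium.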